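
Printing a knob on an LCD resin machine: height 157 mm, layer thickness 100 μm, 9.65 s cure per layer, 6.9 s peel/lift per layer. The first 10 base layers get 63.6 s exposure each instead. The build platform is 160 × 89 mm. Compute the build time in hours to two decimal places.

Layers = ⌈157/0.1⌉ = 1570.
Bottom layers = 10 × (63.6 + 6.9) = 705 s.
Regular layers = 1560 × (9.65 + 6.9), so 25818 s.
Sum: 705 + 25818 = 26523 s → 7.37 hours.

7.37 hours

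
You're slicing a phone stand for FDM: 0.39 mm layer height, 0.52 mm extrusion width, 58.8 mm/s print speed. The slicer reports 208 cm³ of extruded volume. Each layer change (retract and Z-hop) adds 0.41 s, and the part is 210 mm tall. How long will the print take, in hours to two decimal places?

4.91 hours

Bead cross-section = 0.39 × 0.52, so 0.2028 mm².
Total extruded path = 208000/0.2028 = 1025641 mm.
Print-move time = 1025641 / 58.8, so 17442.9 s.
Number of layers: 210 / 0.39 → 539 (rounded up).
Non-print overhead: 539 × 0.41 → 220.99 s.
Total = 17442.9 + 220.99 = 17663.89 s = 4.91 hours.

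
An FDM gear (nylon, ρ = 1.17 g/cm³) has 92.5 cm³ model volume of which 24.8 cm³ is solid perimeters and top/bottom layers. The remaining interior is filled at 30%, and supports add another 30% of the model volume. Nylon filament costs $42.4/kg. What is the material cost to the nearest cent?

$3.61

Volume inside the shell = 92.5 − 24.8 = 67.7 cm³.
Deposited infill: 0.30 × 67.7 → 20.31 cm³.
Support: 0.30 × 92.5 → 27.75 cm³.
Total extruded = 24.8 + 20.31 + 27.75 = 72.86 cm³.
Mass: 72.86 × 1.17 → 85.2462 g.
Cost = 85.2462 g / 1000 × $42.4/kg = $3.61.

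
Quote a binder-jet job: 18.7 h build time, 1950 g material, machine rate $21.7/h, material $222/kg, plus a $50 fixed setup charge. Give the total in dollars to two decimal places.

$888.69

Machine-time cost = 21.7 × 18.7 = $405.79.
Material charge = 222 × 1950/1000, so $432.90.
Total = 405.79 + 432.90 + 50 = $888.69.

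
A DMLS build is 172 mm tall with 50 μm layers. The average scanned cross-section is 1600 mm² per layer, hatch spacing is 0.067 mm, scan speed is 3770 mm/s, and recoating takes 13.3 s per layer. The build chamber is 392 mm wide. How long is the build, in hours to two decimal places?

Number of layers: 172 / 0.05 → 3440 (rounded up).
Scan path per layer = 1600 / 0.067 = 23880.6 mm.
Laser time per layer = 23880.6 / 3770 = 6.3344 s.
Layer cycle = 6.3344 + 13.3 = 19.6344 s.
Total: 3440 × 19.6344 s = 67542.336 s → 18.76 hours.

18.76 hours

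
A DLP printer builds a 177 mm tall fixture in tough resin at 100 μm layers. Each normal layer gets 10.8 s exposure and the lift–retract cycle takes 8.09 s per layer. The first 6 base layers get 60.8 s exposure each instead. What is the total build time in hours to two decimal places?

Layers = ⌈177/0.1⌉ = 1770.
Bottom layers = 6 × (60.8 + 8.09) = 413.34 s.
Regular layers = 1764 × (10.8 + 8.09) = 33321.96 s.
Total = 413.34 + 33321.96 = 33735.3 s = 9.37 hours.

9.37 hours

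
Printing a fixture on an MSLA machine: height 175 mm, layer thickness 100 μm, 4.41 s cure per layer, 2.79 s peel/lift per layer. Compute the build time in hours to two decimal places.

3.50 hours

Layer count = ceil(175 / 0.1) = 1750.
Each layer takes = 4.41 + 2.79, so 7.2 s.
Build time: 1750 × 7.2 s = 12600 s, i.e. 3.50 hours.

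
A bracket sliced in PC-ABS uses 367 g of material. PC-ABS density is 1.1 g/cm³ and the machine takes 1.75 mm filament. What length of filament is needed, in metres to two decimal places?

138.71 m

Volume = 367 g / 1.1 g·cm⁻³ = 333.6364 cm³ = 333636.4 mm³.
Cross-section of 1.75 mm filament: π·(1.75/2)² = 2.4053 mm².
Length = 333636.4 / 2.4053 = 138708.85 mm = 138.71 m.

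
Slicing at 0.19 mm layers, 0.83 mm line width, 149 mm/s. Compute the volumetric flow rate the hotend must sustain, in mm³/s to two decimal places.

23.50

A = 0.19 × 0.83 = 0.1577 mm².
Volumetric flow = 149 × 0.1577 = 23.50 mm³/s.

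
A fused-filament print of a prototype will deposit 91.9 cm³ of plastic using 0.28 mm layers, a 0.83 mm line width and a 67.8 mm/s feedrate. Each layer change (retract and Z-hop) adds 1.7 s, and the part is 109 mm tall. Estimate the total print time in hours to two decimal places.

Bead cross-section = 0.28 × 0.83 = 0.2324 mm².
Path length: 91900 mm³ / 0.2324 mm² → 395438.9 mm.
Extrusion time = 395438.9 / 67.8 = 5832.4 s.
Layer count = ceil(109 / 0.28) = 390.
Z-hop total = 390 × 1.7 = 663 s.
Altogether 5832.4 + 663 = 6495.4 s, i.e. 1.80 hours.

1.80 hours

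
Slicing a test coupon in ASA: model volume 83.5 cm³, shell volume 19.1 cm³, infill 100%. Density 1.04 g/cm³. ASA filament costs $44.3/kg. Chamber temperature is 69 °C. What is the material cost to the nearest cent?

$3.85

Interior volume = 83.5 − 19.1, so 64.4 cm³.
Deposited infill = 1.00 × 64.4 = 64.4 cm³.
Deposited volume = 19.1 + 64.4 = 83.5 cm³.
Mass = 83.5 × 1.04 = 86.84 g.
At $44.3/kg: 86.84/1000 × 44.3 = $3.85.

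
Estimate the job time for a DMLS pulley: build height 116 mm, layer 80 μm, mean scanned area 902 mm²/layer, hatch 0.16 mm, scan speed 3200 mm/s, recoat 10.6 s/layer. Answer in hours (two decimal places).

Layers = ⌈116/0.08⌉ = 1450.
Per-layer scan distance = 902 / 0.16 = 5637.5 mm.
Per-layer scan time: 5637.5 / 3200 → 1.7617 s.
Per-layer time = 1.7617 + 10.6, so 12.3617 s.
1450 layers × 12.3617 s/layer = 17924.465 s, i.e. 4.98 hours.

4.98 hours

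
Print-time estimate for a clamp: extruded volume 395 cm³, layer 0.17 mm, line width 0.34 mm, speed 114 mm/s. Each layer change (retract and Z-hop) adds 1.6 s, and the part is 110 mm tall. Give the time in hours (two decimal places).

16.94 hours

Bead cross-section = 0.17 × 0.34, so 0.0578 mm².
Path length: 395000 mm³ / 0.0578 mm² → 6833910 mm.
Print-move time = 6833910 / 114, so 59946.6 s.
Layer count = ceil(110 / 0.17) = 648.
Layer-change overhead = 648 × 1.6, so 1036.8 s.
Total = 59946.6 + 1036.8 = 60983.4 s = 16.94 hours.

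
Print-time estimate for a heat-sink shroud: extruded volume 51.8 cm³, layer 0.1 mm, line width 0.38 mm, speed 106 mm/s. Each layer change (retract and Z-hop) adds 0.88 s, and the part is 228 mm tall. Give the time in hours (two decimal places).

Bead cross-section: 0.1 × 0.38 → 0.038 mm².
Toolpath length = 51.8 cm³ / 0.038 mm² = 51800 / 0.038 = 1363157.9 mm.
Print-move time = 1363157.9 / 106, so 12860 s.
Number of layers: 228 / 0.1 → 2280 (rounded up).
Z-hop total = 2280 × 0.88 = 2006.4 s.
Altogether 12860 + 2006.4 = 14866.4 s, i.e. 4.13 hours.

4.13 hours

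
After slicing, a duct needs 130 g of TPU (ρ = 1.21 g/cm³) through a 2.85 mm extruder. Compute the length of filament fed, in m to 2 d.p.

Extruded volume: 130/1.21 = 107.438 cm³ (107438 mm³).
Filament cross-section = π × (2.85/2)² = 6.3794 mm².
L = V/A = 107438/6.3794 = 16841.4 mm → 16.84 m.

16.84 m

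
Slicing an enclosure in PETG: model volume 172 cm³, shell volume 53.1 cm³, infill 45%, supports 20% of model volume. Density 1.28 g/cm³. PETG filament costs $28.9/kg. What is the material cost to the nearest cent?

Interior volume = 172 − 53.1 = 118.9 cm³.
Infill volume = 0.45 × 118.9, so 53.505 cm³.
Support: 0.20 × 172 → 34.4 cm³.
Total printed volume: 53.1 + 53.505 + 34.4 → 141.005 cm³.
Mass = 141.005 × 1.28, so 180.4864 g.
At $28.9/kg: 180.4864/1000 × 28.9 = $5.22.

$5.22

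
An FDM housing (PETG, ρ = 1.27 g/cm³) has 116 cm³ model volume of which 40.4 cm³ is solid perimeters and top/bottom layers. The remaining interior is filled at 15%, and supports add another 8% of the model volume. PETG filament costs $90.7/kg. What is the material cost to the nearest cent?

$7.03

Interior volume = 116 − 40.4 = 75.6 cm³.
Infill volume = 0.15 × 75.6 = 11.34 cm³.
Support: 0.08 × 116 → 9.28 cm³.
Deposited volume = 40.4 + 11.34 + 9.28, so 61.02 cm³.
Mass = 61.02 × 1.27, so 77.4954 g.
Cost = 77.4954 g / 1000 × $90.7/kg = $7.03.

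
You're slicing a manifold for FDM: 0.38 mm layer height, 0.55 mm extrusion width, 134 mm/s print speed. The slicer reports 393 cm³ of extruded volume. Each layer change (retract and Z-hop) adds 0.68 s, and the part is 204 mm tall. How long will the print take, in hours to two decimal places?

4.00 hours

Extrusion cross-section = 0.38 × 0.55 = 0.209 mm².
Path length: 393000 mm³ / 0.209 mm² → 1880382.8 mm.
Print-move time: 1880382.8 / 134 → 14032.7 s.
Number of layers: 204 / 0.38 → 537 (rounded up).
Z-hop total = 537 × 0.68, so 365.16 s.
Altogether 14032.7 + 365.16 = 14397.86 s, i.e. 4.00 hours.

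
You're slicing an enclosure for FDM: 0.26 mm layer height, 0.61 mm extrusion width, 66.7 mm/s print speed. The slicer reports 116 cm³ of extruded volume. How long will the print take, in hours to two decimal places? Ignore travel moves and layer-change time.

Extrusion cross-section = 0.26 × 0.61 = 0.1586 mm².
Toolpath length = 116 cm³ / 0.1586 mm² = 116000 / 0.1586 = 731399.7 mm.
Print-move time = 731399.7 / 66.7 = 10965.5 s.
In the requested units: 10965.5 s = 3.05 hours.

3.05 hours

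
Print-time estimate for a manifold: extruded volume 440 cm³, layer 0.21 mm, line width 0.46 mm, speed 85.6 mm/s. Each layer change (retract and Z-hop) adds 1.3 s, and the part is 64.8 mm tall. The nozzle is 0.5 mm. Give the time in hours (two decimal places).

14.89 hours

Bead cross-section: 0.21 × 0.46 → 0.0966 mm².
Toolpath length = 440 cm³ / 0.0966 mm² = 440000 / 0.0966 = 4554865.4 mm.
Time extruding = 4554865.4 / 85.6 = 53211 s.
Layer count = ceil(64.8 / 0.21) = 309.
Non-print overhead = 309 × 1.3, so 401.7 s.
Altogether 53211 + 401.7 = 53612.7 s, i.e. 14.89 hours.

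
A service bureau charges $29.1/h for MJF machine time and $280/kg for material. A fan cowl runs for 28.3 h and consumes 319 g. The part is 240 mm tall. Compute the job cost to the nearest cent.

$912.85

Machine-time cost = 29.1 × 28.3 = $823.53.
Feedstock cost = 280 × 319/1000, so $89.32.
Total = 823.53 + 89.32 = $912.85.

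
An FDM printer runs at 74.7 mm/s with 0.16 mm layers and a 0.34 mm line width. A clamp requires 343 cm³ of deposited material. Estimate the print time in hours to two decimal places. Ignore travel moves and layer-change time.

Extrusion cross-section = 0.16 × 0.34 = 0.0544 mm².
Path length: 343000 mm³ / 0.0544 mm² → 6305147.1 mm.
Print-move time = 6305147.1 / 74.7 = 84406.3 s.
Converting: 84406.3 s = 23.45 hours.

23.45 hours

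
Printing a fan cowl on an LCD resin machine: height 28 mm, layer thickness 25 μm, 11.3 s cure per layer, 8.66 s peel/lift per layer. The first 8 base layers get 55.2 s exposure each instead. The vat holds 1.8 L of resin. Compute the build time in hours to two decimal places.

Layers = ⌈28/0.025⌉ = 1120.
Base layers: 8 × (55.2 + 8.66) → 510.88 s.
Normal layers = 1112 × (11.3 + 8.66), so 22195.52 s.
Total = 510.88 + 22195.52 = 22706.4 s = 6.31 hours.

6.31 hours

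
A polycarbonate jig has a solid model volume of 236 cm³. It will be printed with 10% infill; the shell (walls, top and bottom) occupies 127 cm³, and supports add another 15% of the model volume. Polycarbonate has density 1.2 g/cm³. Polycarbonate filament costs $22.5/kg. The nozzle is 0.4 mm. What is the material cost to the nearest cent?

Interior volume: 236 − 127 → 109 cm³.
Deposited infill = 0.10 × 109 = 10.9 cm³.
Support = 0.15 × 236, so 35.4 cm³.
Deposited volume: 127 + 10.9 + 35.4 → 173.3 cm³.
Mass: 173.3 × 1.2 → 207.96 g.
Cost = 207.96 g / 1000 × $22.5/kg = $4.68.

$4.68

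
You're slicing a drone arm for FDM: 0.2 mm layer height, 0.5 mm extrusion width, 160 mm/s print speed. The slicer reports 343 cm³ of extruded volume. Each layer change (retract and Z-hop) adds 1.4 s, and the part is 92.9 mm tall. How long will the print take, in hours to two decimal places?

6.14 hours

Line area = 0.2 × 0.5, so 0.1 mm².
Path length: 343000 mm³ / 0.1 mm² → 3430000 mm.
Time extruding = 3430000 / 160, so 21437.5 s.
Layer count = ceil(92.9 / 0.2) = 465.
Z-hop total = 465 × 1.4, so 651 s.
Altogether 21437.5 + 651 = 22088.5 s, i.e. 6.14 hours.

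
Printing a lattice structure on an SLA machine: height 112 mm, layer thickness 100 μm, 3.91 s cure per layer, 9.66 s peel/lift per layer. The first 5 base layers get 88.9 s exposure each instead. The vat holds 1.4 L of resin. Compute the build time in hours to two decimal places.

Layer count = ceil(112 / 0.1) = 1120.
Bottom layers = 5 × (88.9 + 9.66), so 492.8 s.
Regular layers = 1115 × (3.91 + 9.66) = 15130.55 s.
Sum: 492.8 + 15130.55 = 15623.35 s → 4.34 hours.

4.34 hours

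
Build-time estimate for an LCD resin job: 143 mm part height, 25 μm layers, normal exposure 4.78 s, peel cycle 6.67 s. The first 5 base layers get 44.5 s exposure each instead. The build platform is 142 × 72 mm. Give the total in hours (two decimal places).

Number of layers: 143 / 0.025 → 5720 (rounded up).
Base layers = 5 × (44.5 + 6.67) = 255.85 s.
Regular layers = 5715 × (4.78 + 6.67), so 65436.75 s.
Total = 255.85 + 65436.75 = 65692.6 s = 18.25 hours.

18.25 hours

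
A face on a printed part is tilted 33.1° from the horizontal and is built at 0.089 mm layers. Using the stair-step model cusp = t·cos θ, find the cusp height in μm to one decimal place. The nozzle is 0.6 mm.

Cusp = layer height × cos(33.1°) = 0.089 × 0.8377 = 0.074555 mm = 74.6 μm.

74.6 μm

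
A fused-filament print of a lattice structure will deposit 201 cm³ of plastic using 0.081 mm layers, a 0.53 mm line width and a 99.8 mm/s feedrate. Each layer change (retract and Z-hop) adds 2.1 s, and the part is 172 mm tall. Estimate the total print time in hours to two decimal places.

14.27 hours

Line area: 0.081 × 0.53 → 0.04293 mm².
Toolpath length = 201 cm³ / 0.04293 mm² = 201000 / 0.04293 = 4682040.5 mm.
Extrusion time: 4682040.5 / 99.8 → 46914.2 s.
Number of layers: 172 / 0.081 → 2124 (rounded up).
Z-hop total = 2124 × 2.1 = 4460.4 s.
Total = 46914.2 + 4460.4 = 51374.6 s = 14.27 hours.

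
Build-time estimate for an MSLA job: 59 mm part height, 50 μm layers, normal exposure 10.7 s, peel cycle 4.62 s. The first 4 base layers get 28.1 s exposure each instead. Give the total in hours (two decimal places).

Layers = ⌈59/0.05⌉ = 1180.
Base layers: 4 × (28.1 + 4.62) → 130.88 s.
Regular layers = 1176 × (10.7 + 4.62), so 18016.32 s.
Sum: 130.88 + 18016.32 = 18147.2 s → 5.04 hours.

5.04 hours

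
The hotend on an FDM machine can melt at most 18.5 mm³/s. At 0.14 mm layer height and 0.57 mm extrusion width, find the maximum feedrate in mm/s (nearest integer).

232 mm/s

A = 0.14 × 0.57, so 0.0798 mm².
v_max = Q/A = 18.5/0.0798 = 231.83 mm/s → 232 mm/s.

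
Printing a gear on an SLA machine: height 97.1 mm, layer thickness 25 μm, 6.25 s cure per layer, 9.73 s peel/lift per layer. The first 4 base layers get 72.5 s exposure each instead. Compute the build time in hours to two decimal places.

Layers = ⌈97.1/0.025⌉ = 3884.
Burn-in layers: 4 × (72.5 + 9.73) → 328.92 s.
Normal layers: 3880 × (6.25 + 9.73) → 62002.4 s.
Sum: 328.92 + 62002.4 = 62331.32 s → 17.31 hours.

17.31 hours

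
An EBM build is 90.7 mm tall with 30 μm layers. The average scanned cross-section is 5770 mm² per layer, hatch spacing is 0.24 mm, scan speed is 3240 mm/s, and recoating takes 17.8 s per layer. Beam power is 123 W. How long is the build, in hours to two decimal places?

21.19 hours

Number of layers: 90.7 / 0.03 → 3024 (rounded up).
Hatch length per layer: 5770 / 0.24 → 24041.7 mm.
Per-layer scan time: 24041.7 / 3240 → 7.4203 s.
Layer cycle = 7.4203 + 17.8 = 25.2203 s.
Total: 3024 × 25.2203 s = 76266.1872 s → 21.19 hours.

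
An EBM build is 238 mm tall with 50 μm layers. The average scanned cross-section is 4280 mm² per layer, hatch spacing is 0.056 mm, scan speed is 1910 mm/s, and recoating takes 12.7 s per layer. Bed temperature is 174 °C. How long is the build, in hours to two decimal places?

Layer count = ceil(238 / 0.05) = 4760.
Per-layer scan distance: 4280 / 0.056 → 76428.6 mm.
Scan time per layer = 76428.6 / 1910, so 40.015 s.
Layer cycle = 40.015 + 12.7 = 52.715 s.
4760 layers × 52.715 s/layer = 250923.4 s, i.e. 69.70 hours.

69.70 hours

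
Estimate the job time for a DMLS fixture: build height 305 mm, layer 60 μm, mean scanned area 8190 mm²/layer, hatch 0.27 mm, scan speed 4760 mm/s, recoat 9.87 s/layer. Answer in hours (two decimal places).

Layer count = ceil(305 / 0.06) = 5084.
Hatch length per layer: 8190 / 0.27 → 30333.3 mm.
Scan time per layer = 30333.3 / 4760, so 6.3725 s.
Per-layer time: 6.3725 + 9.87 → 16.2425 s.
Total: 5084 × 16.2425 s = 82576.87 s → 22.94 hours.

22.94 hours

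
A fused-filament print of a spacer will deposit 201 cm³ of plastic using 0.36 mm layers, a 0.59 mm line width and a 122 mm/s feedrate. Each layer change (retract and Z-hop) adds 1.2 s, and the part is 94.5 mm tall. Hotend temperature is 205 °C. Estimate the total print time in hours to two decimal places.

Extrusion cross-section = 0.36 × 0.59 = 0.2124 mm².
Total extruded path = 201000/0.2124 = 946327.7 mm.
Time extruding = 946327.7 / 122 = 7756.8 s.
Number of layers: 94.5 / 0.36 → 263 (rounded up).
Z-hop total = 263 × 1.2, so 315.6 s.
Total = 7756.8 + 315.6 = 8072.4 s = 2.24 hours.

2.24 hours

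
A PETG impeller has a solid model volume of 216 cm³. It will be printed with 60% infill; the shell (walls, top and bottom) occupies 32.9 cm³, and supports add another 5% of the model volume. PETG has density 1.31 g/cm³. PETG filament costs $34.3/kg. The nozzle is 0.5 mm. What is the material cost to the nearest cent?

$6.90

Volume inside the shell = 216 − 32.9, so 183.1 cm³.
Infill deposited = 0.60 × 183.1 = 109.86 cm³.
Support = 0.05 × 216, so 10.8 cm³.
Total printed volume = 32.9 + 109.86 + 10.8, so 153.56 cm³.
Mass = 153.56 × 1.31, so 201.1636 g.
Cost = 201.1636 g / 1000 × $34.3/kg = $6.90.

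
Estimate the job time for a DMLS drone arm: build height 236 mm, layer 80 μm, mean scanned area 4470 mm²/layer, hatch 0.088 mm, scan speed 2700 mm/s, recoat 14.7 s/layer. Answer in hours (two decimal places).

27.46 hours

Layer count = ceil(236 / 0.08) = 2950.
Hatch length per layer = 4470 / 0.088, so 50795.5 mm.
Per-layer scan time = 50795.5 / 2700 = 18.8131 s.
Layer cycle = 18.8131 + 14.7 = 33.5131 s.
Total: 2950 × 33.5131 s = 98863.645 s → 27.46 hours.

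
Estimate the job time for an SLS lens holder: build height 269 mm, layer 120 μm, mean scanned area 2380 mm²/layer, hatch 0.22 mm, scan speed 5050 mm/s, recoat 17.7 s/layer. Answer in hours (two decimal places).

12.36 hours

Layers = ⌈269/0.12⌉ = 2242.
Scan path per layer = 2380 / 0.22, so 10818.2 mm.
Scan time per layer: 10818.2 / 5050 → 2.1422 s.
Layer cycle: 2.1422 + 17.7 → 19.8422 s.
Total: 2242 × 19.8422 s = 44486.2124 s → 12.36 hours.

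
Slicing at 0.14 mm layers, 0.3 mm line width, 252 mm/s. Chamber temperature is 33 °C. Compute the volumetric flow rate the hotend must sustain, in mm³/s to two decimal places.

10.58

Extrusion cross-section: 0.14 × 0.3 → 0.042 mm².
Q = v·A = 252 × 0.042 = 10.58 mm³/s.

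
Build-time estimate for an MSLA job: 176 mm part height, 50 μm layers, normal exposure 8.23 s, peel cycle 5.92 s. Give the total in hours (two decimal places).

Number of layers: 176 / 0.05 → 3520 (rounded up).
Per-layer time: 8.23 + 5.92 → 14.15 s.
Total = 3520 × 14.15 = 49808 s = 13.84 hours.

13.84 hours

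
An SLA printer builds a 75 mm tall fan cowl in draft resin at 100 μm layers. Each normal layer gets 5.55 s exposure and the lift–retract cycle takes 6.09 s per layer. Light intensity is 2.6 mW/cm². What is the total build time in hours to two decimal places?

Number of layers: 75 / 0.1 → 750 (rounded up).
Each layer takes = 5.55 + 6.09 = 11.64 s.
Total = 750 × 11.64 = 8730 s = 2.43 hours.

2.43 hours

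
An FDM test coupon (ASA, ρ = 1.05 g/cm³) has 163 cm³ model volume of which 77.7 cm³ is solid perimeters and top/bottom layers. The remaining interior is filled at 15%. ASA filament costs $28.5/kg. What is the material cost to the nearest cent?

Volume inside the shell = 163 − 77.7, so 85.3 cm³.
Infill volume = 0.15 × 85.3 = 12.795 cm³.
Total printed volume = 77.7 + 12.795 = 90.495 cm³.
Mass = 90.495 × 1.05, so 95.01975 g.
At $28.5/kg: 95.01975/1000 × 28.5 = $2.71.

$2.71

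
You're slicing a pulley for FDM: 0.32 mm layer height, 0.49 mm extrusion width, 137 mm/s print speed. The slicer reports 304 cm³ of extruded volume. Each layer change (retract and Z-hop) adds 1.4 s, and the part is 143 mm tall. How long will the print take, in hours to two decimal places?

Line area: 0.32 × 0.49 → 0.1568 mm².
Total extruded path = 304000/0.1568 = 1938775.5 mm.
Extrusion time = 1938775.5 / 137, so 14151.6 s.
Number of layers: 143 / 0.32 → 447 (rounded up).
Non-print overhead = 447 × 1.4, so 625.8 s.
Total = 14151.6 + 625.8 = 14777.4 s = 4.10 hours.

4.10 hours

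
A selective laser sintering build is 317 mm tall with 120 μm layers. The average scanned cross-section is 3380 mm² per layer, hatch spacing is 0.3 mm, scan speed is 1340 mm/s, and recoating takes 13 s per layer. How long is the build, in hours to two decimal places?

Layer count = ceil(317 / 0.12) = 2642.
Hatch length per layer = 3380 / 0.3, so 11266.7 mm.
Laser time per layer = 11266.7 / 1340, so 8.408 s.
Layer cycle = 8.408 + 13 = 21.408 s.
Total: 2642 × 21.408 s = 56559.936 s → 15.71 hours.

15.71 hours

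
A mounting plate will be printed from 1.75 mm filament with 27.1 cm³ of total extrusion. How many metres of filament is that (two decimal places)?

11.27 m

A = π r² = π × 0.875² = 2.4053 mm².
Length = 27.1 cm³ / 2.4053 mm² = 27100 / 2.4053 = 11266.79 mm = 11.27 m.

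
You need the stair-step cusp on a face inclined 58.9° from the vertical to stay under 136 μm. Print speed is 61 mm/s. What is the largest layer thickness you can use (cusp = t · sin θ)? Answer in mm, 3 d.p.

0.159 mm

Layer height = cusp / sin(58.9°) = 0.136 / 0.8563 = 0.159 mm.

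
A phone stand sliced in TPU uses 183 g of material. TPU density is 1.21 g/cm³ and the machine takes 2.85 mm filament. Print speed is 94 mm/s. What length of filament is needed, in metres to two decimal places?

Extruded volume: 183/1.21 = 151.2397 cm³ (151239.7 mm³).
Filament cross-section = π × (2.85/2)² = 6.3794 mm².
L = V/A = 151239.7/6.3794 = 23707.51 mm → 23.71 m.

23.71 m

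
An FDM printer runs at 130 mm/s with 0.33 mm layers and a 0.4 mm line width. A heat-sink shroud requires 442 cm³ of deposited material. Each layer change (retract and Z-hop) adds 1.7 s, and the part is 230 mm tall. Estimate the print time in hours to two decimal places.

Line area = 0.33 × 0.4 = 0.132 mm².
Toolpath length = 442 cm³ / 0.132 mm² = 442000 / 0.132 = 3348484.8 mm.
Print-move time = 3348484.8 / 130, so 25757.6 s.
Layers = ⌈230/0.33⌉ = 697.
Layer-change overhead: 697 × 1.7 → 1184.9 s.
Altogether 25757.6 + 1184.9 = 26942.5 s, i.e. 7.48 hours.

7.48 hours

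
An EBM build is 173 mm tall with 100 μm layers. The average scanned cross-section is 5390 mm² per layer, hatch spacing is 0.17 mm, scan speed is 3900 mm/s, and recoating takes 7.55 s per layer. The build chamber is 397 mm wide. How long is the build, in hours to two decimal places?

Layers = ⌈173/0.1⌉ = 1730.
Hatch length per layer: 5390 / 0.17 → 31705.9 mm.
Per-layer scan time = 31705.9 / 3900 = 8.1297 s.
Time per layer = 8.1297 + 7.55, so 15.6797 s.
Total: 1730 × 15.6797 s = 27125.881 s → 7.53 hours.

7.53 hours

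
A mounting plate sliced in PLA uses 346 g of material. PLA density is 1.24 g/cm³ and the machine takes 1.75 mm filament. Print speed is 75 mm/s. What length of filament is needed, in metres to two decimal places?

Volume = 346 g / 1.24 g·cm⁻³ = 279.0323 cm³ = 279032.3 mm³.
Filament cross-section = π × (1.75/2)² = 2.4053 mm².
L = V/A = 279032.3/2.4053 = 116007.28 mm → 116.01 m.

116.01 m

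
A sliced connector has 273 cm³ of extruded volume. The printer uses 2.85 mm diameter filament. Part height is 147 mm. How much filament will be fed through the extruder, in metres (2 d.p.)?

42.79 m

A = π r² = π × 1.425² = 6.3794 mm².
L = 273000 mm³ / 6.3794 mm² = 42793.99 mm, i.e. 42.79 m.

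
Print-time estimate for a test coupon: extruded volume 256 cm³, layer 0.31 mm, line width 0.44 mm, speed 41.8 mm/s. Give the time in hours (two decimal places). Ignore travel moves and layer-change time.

Line area: 0.31 × 0.44 → 0.1364 mm².
Total extruded path = 256000/0.1364 = 1876832.8 mm.
Extrusion time: 1876832.8 / 41.8 → 44900.3 s.
In the requested units: 44900.3 s = 12.47 hours.

12.47 hours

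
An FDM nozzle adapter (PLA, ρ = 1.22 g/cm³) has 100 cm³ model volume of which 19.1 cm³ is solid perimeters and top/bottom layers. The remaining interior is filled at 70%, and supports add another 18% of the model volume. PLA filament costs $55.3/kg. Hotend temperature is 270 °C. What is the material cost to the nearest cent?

$6.32

Volume inside the shell = 100 − 19.1 = 80.9 cm³.
Infill deposited = 0.70 × 80.9 = 56.63 cm³.
Support: 0.18 × 100 → 18 cm³.
Total printed volume = 19.1 + 56.63 + 18 = 93.73 cm³.
Mass = 93.73 × 1.22 = 114.3506 g.
Cost = 114.3506 g / 1000 × $55.3/kg = $6.32.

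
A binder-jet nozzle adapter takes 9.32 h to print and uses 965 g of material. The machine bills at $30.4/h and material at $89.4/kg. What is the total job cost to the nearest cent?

$369.60

Machine-time cost = 30.4 × 9.32, so $283.328.
Material cost = 89.4 × 965/1000 = $86.271.
Job cost: 283.328 + 86.271 = 369.599 ≈ $369.60.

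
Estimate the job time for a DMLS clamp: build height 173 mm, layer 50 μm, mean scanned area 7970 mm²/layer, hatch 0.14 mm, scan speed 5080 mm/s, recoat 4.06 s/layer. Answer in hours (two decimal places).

Number of layers: 173 / 0.05 → 3460 (rounded up).
Scan path per layer = 7970 / 0.14 = 56928.6 mm.
Per-layer scan time: 56928.6 / 5080 → 11.2064 s.
Layer cycle = 11.2064 + 4.06, so 15.2664 s.
Total: 3460 × 15.2664 s = 52821.744 s → 14.67 hours.

14.67 hours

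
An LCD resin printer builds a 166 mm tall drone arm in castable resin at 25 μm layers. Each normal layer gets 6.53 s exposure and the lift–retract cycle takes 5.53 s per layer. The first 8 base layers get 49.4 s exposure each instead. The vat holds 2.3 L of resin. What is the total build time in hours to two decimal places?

Number of layers: 166 / 0.025 → 6640 (rounded up).
Burn-in layers = 8 × (49.4 + 5.53), so 439.44 s.
Normal layers: 6632 × (6.53 + 5.53) → 79981.92 s.
Total = 439.44 + 79981.92 = 80421.36 s = 22.34 hours.

22.34 hours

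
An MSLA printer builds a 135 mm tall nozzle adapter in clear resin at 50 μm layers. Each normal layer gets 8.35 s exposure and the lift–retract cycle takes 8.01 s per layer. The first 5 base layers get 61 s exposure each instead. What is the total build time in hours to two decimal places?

12.34 hours

Layers = ⌈135/0.05⌉ = 2700.
Base layers: 5 × (61 + 8.01) → 345.05 s.
Normal layers = 2695 × (8.35 + 8.01), so 44090.2 s.
Total = 345.05 + 44090.2 = 44435.25 s = 12.34 hours.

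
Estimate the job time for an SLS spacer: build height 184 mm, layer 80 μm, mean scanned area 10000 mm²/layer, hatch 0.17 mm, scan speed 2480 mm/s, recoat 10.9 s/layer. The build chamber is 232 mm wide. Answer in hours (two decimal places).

22.12 hours

Layer count = ceil(184 / 0.08) = 2300.
Hatch length per layer = 10000 / 0.17, so 58823.5 mm.
Scan time per layer: 58823.5 / 2480 → 23.7192 s.
Time per layer: 23.7192 + 10.9 → 34.6192 s.
2300 layers × 34.6192 s/layer = 79624.16 s, i.e. 22.12 hours.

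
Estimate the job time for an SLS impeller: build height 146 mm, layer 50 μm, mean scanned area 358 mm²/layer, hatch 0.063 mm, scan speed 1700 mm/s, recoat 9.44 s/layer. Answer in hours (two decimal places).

10.37 hours

Layers = ⌈146/0.05⌉ = 2920.
Scan path per layer = 358 / 0.063, so 5682.5 mm.
Scan time per layer = 5682.5 / 1700 = 3.3426 s.
Time per layer = 3.3426 + 9.44, so 12.7826 s.
Build time = 2920 × 12.7826 = 37325.192 s = 10.37 hours.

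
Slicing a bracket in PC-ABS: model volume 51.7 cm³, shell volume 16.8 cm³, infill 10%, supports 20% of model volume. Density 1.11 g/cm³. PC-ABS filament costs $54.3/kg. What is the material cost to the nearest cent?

Interior volume: 51.7 − 16.8 → 34.9 cm³.
Infill volume = 0.10 × 34.9, so 3.49 cm³.
Support: 0.20 × 51.7 → 10.34 cm³.
Deposited volume = 16.8 + 3.49 + 10.34, so 30.63 cm³.
Mass = 30.63 × 1.11, so 33.9993 g.
Cost = 33.9993 g / 1000 × $54.3/kg = $1.85.

$1.85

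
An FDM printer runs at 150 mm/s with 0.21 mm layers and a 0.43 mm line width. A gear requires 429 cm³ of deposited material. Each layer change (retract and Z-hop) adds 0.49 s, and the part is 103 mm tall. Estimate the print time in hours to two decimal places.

8.86 hours

Extrusion cross-section = 0.21 × 0.43 = 0.0903 mm².
Toolpath length = 429 cm³ / 0.0903 mm² = 429000 / 0.0903 = 4750830.6 mm.
Print-move time = 4750830.6 / 150, so 31672.2 s.
Layer count = ceil(103 / 0.21) = 491.
Non-print overhead = 491 × 0.49, so 240.59 s.
Altogether 31672.2 + 240.59 = 31912.79 s, i.e. 8.86 hours.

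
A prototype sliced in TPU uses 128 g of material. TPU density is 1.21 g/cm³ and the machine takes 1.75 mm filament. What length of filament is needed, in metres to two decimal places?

Volume = 128 g / 1.21 g·cm⁻³ = 105.7851 cm³ = 105785.1 mm³.
Filament cross-section = π × (1.75/2)² = 2.4053 mm².
Length = 105785.1 / 2.4053 = 43980 mm = 43.98 m.

43.98 m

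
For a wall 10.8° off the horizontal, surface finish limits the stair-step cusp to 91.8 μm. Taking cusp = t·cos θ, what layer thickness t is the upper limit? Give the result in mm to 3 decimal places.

cos(10.8°) = 0.9823; t_max = 0.0918/0.9823 = 0.093 mm.

0.093 mm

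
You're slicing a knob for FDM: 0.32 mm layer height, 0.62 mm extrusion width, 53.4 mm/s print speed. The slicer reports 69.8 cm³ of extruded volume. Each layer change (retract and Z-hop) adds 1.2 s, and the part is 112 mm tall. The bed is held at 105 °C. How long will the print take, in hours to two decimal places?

1.95 hours

Bead cross-section: 0.32 × 0.62 → 0.1984 mm².
Path length: 69800 mm³ / 0.1984 mm² → 351814.5 mm.
Time extruding = 351814.5 / 53.4, so 6588.3 s.
Number of layers: 112 / 0.32 → 350 (rounded up).
Layer-change overhead = 350 × 1.2, so 420 s.
Total = 6588.3 + 420 = 7008.3 s = 1.95 hours.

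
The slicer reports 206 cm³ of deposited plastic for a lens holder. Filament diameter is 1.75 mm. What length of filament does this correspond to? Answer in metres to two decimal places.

85.64 m

Filament cross-section = π × (1.75/2)² = 2.4053 mm².
Length = 206 cm³ / 2.4053 mm² = 206000 / 2.4053 = 85644.2 mm = 85.64 m.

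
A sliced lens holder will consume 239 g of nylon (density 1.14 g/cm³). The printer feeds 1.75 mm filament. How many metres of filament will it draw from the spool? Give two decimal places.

Volume = 239 g / 1.14 g·cm⁻³ = 209.6491 cm³ = 209649.1 mm³.
A = π r² = π × 0.875² = 2.4053 mm².
L = V/A = 209649.1/2.4053 = 87161.31 mm → 87.16 m.

87.16 m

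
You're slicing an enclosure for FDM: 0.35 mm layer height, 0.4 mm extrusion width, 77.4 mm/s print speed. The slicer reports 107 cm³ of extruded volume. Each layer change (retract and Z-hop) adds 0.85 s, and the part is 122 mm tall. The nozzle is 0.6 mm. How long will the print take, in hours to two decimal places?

2.83 hours

Bead cross-section: 0.35 × 0.4 → 0.14 mm².
Toolpath length = 107 cm³ / 0.14 mm² = 107000 / 0.14 = 764285.7 mm.
Extrusion time = 764285.7 / 77.4 = 9874.5 s.
Layer count = ceil(122 / 0.35) = 349.
Layer-change overhead = 349 × 0.85, so 296.65 s.
Total = 9874.5 + 296.65 = 10171.15 s = 2.83 hours.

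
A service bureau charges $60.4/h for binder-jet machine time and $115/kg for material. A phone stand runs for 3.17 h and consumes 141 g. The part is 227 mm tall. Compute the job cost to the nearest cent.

Machine cost = 60.4 × 3.17, so $191.468.
Feedstock cost: 115 × 141/1000 → $16.215.
Total = 191.468 + 16.215 = 207.683 ≈ $207.68.

$207.68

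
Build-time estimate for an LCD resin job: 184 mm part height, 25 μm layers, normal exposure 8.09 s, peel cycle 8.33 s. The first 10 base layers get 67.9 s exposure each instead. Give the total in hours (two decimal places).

Layers = ⌈184/0.025⌉ = 7360.
Bottom layers = 10 × (67.9 + 8.33) = 762.3 s.
Remaining layers = 7350 × (8.09 + 8.33) = 120687 s.
Sum: 762.3 + 120687 = 121449.3 s → 33.74 hours.

33.74 hours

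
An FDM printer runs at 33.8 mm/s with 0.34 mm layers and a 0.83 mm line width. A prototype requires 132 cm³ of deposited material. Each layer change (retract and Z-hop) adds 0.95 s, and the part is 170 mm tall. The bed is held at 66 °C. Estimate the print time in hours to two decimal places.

Line area = 0.34 × 0.83, so 0.2822 mm².
Total extruded path = 132000/0.2822 = 467753.4 mm.
Print-move time = 467753.4 / 33.8 = 13838.9 s.
Layer count = ceil(170 / 0.34) = 500.
Layer-change overhead = 500 × 0.95 = 475 s.
Total = 13838.9 + 475 = 14313.9 s = 3.98 hours.

3.98 hours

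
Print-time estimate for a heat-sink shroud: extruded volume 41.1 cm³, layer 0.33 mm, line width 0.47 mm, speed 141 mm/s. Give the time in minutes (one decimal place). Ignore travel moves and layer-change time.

31.3 minutes

Bead cross-section = 0.33 × 0.47 = 0.1551 mm².
Toolpath length = 41.1 cm³ / 0.1551 mm² = 41100 / 0.1551 = 264990.3 mm.
Time extruding = 264990.3 / 141, so 1879.4 s.
Converting: 1879.4 s = 31.3 minutes.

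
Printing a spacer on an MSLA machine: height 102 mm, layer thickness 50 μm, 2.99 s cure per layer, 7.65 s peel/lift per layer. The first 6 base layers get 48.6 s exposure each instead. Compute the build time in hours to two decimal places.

6.11 hours

Number of layers: 102 / 0.05 → 2040 (rounded up).
Burn-in layers = 6 × (48.6 + 7.65) = 337.5 s.
Normal layers = 2034 × (2.99 + 7.65), so 21641.76 s.
Sum: 337.5 + 21641.76 = 21979.26 s → 6.11 hours.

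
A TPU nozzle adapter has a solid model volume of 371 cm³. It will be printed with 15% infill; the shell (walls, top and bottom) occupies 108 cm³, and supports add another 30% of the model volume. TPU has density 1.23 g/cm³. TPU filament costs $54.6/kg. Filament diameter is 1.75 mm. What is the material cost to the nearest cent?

$17.38

Volume inside the shell = 371 − 108, so 263 cm³.
Infill deposited = 0.15 × 263, so 39.45 cm³.
Support = 0.30 × 371 = 111.3 cm³.
Deposited volume = 108 + 39.45 + 111.3, so 258.75 cm³.
Mass: 258.75 × 1.23 → 318.2625 g.
At $54.6/kg: 318.2625/1000 × 54.6 = $17.38.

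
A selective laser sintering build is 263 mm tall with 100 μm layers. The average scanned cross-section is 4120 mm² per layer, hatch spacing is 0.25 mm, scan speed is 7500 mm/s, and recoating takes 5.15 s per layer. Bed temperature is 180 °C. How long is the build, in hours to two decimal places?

Layers = ⌈263/0.1⌉ = 2630.
Per-layer scan distance = 4120 / 0.25, so 16480 mm.
Scan time per layer: 16480 / 7500 → 2.1973 s.
Per-layer time = 2.1973 + 5.15, so 7.3473 s.
Total: 2630 × 7.3473 s = 19323.399 s → 5.37 hours.

5.37 hours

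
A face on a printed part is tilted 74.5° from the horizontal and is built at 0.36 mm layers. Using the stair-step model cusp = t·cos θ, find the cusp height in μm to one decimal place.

Cusp = layer height × cos(74.5°) = 0.36 × 0.2672 = 0.096192 mm = 96.2 μm.

96.2 μm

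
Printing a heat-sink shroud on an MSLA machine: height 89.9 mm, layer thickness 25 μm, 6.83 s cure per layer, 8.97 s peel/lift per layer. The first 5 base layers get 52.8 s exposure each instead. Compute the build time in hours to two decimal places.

Layers = ⌈89.9/0.025⌉ = 3596.
Burn-in layers = 5 × (52.8 + 8.97), so 308.85 s.
Regular layers = 3591 × (6.83 + 8.97) = 56737.8 s.
Total = 308.85 + 56737.8 = 57046.65 s = 15.85 hours.

15.85 hours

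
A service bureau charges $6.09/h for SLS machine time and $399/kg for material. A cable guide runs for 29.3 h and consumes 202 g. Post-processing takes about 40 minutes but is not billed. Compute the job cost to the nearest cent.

$259.04

Time charge = 6.09 × 29.3, so $178.437.
Feedstock cost = 399 × 202/1000, so $80.598.
Total = 178.437 + 80.598 = 259.035 ≈ $259.04.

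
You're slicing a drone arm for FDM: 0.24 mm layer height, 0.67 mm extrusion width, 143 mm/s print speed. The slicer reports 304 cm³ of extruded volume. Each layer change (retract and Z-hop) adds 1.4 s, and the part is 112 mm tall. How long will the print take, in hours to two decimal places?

3.85 hours

Extrusion cross-section = 0.24 × 0.67 = 0.1608 mm².
Path length: 304000 mm³ / 0.1608 mm² → 1890547.3 mm.
Time extruding: 1890547.3 / 143 → 13220.6 s.
Number of layers: 112 / 0.24 → 467 (rounded up).
Non-print overhead: 467 × 1.4 → 653.8 s.
Altogether 13220.6 + 653.8 = 13874.4 s, i.e. 3.85 hours.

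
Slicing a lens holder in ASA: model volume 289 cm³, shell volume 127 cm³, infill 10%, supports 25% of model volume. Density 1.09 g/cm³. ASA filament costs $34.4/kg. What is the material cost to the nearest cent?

Volume inside the shell: 289 − 127 → 162 cm³.
Infill volume = 0.10 × 162, so 16.2 cm³.
Support = 0.25 × 289 = 72.25 cm³.
Total printed volume = 127 + 16.2 + 72.25, so 215.45 cm³.
Mass = 215.45 × 1.09, so 234.8405 g.
At $34.4/kg: 234.8405/1000 × 34.4 = $8.08.

$8.08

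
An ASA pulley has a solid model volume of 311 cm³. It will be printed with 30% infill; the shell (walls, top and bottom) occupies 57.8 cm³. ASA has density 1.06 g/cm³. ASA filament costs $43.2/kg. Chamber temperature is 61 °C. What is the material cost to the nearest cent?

$6.13

Volume inside the shell: 311 − 57.8 → 253.2 cm³.
Infill volume = 0.30 × 253.2 = 75.96 cm³.
Deposited volume = 57.8 + 75.96, so 133.76 cm³.
Mass = 133.76 × 1.06 = 141.7856 g.
At $43.2/kg: 141.7856/1000 × 43.2 = $6.13.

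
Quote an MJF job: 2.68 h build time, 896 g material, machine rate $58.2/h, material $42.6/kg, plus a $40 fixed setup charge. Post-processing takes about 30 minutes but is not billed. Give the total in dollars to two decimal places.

$234.15

Machine cost = 58.2 × 2.68 = $155.976.
Material charge = 42.6 × 896/1000, so $38.1696.
Total = 155.976 + 38.1696 + 40 = 234.1456 ≈ $234.15.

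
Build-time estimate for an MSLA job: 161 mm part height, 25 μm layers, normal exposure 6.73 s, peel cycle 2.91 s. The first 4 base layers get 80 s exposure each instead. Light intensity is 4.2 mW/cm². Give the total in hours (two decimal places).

Layers = ⌈161/0.025⌉ = 6440.
Burn-in layers: 4 × (80 + 2.91) → 331.64 s.
Normal layers = 6436 × (6.73 + 2.91), so 62043.04 s.
Total = 331.64 + 62043.04 = 62374.68 s = 17.33 hours.

17.33 hours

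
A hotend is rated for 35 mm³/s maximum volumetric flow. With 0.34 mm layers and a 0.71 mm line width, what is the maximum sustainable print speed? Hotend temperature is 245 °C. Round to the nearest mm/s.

A = 0.34 × 0.71, so 0.2414 mm².
Max speed = 35 / 0.2414 = 144.99 ≈ 145 mm/s.

145 mm/s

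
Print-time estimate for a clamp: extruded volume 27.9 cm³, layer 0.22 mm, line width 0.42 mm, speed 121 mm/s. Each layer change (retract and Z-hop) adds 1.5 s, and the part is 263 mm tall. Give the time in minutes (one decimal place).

71.5 minutes

Bead cross-section = 0.22 × 0.42 = 0.0924 mm².
Total extruded path = 27900/0.0924 = 301948.1 mm.
Extrusion time = 301948.1 / 121 = 2495.4 s.
Layer count = ceil(263 / 0.22) = 1196.
Z-hop total = 1196 × 1.5 = 1794 s.
Total = 2495.4 + 1794 = 4289.4 s = 71.5 minutes.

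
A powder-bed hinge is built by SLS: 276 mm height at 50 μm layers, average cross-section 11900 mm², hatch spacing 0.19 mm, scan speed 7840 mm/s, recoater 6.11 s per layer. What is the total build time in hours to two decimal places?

21.62 hours

Layer count = ceil(276 / 0.05) = 5520.
Per-layer scan distance = 11900 / 0.19 = 62631.6 mm.
Laser time per layer: 62631.6 / 7840 → 7.9887 s.
Layer cycle = 7.9887 + 6.11, so 14.0987 s.
5520 layers × 14.0987 s/layer = 77824.824 s, i.e. 21.62 hours.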